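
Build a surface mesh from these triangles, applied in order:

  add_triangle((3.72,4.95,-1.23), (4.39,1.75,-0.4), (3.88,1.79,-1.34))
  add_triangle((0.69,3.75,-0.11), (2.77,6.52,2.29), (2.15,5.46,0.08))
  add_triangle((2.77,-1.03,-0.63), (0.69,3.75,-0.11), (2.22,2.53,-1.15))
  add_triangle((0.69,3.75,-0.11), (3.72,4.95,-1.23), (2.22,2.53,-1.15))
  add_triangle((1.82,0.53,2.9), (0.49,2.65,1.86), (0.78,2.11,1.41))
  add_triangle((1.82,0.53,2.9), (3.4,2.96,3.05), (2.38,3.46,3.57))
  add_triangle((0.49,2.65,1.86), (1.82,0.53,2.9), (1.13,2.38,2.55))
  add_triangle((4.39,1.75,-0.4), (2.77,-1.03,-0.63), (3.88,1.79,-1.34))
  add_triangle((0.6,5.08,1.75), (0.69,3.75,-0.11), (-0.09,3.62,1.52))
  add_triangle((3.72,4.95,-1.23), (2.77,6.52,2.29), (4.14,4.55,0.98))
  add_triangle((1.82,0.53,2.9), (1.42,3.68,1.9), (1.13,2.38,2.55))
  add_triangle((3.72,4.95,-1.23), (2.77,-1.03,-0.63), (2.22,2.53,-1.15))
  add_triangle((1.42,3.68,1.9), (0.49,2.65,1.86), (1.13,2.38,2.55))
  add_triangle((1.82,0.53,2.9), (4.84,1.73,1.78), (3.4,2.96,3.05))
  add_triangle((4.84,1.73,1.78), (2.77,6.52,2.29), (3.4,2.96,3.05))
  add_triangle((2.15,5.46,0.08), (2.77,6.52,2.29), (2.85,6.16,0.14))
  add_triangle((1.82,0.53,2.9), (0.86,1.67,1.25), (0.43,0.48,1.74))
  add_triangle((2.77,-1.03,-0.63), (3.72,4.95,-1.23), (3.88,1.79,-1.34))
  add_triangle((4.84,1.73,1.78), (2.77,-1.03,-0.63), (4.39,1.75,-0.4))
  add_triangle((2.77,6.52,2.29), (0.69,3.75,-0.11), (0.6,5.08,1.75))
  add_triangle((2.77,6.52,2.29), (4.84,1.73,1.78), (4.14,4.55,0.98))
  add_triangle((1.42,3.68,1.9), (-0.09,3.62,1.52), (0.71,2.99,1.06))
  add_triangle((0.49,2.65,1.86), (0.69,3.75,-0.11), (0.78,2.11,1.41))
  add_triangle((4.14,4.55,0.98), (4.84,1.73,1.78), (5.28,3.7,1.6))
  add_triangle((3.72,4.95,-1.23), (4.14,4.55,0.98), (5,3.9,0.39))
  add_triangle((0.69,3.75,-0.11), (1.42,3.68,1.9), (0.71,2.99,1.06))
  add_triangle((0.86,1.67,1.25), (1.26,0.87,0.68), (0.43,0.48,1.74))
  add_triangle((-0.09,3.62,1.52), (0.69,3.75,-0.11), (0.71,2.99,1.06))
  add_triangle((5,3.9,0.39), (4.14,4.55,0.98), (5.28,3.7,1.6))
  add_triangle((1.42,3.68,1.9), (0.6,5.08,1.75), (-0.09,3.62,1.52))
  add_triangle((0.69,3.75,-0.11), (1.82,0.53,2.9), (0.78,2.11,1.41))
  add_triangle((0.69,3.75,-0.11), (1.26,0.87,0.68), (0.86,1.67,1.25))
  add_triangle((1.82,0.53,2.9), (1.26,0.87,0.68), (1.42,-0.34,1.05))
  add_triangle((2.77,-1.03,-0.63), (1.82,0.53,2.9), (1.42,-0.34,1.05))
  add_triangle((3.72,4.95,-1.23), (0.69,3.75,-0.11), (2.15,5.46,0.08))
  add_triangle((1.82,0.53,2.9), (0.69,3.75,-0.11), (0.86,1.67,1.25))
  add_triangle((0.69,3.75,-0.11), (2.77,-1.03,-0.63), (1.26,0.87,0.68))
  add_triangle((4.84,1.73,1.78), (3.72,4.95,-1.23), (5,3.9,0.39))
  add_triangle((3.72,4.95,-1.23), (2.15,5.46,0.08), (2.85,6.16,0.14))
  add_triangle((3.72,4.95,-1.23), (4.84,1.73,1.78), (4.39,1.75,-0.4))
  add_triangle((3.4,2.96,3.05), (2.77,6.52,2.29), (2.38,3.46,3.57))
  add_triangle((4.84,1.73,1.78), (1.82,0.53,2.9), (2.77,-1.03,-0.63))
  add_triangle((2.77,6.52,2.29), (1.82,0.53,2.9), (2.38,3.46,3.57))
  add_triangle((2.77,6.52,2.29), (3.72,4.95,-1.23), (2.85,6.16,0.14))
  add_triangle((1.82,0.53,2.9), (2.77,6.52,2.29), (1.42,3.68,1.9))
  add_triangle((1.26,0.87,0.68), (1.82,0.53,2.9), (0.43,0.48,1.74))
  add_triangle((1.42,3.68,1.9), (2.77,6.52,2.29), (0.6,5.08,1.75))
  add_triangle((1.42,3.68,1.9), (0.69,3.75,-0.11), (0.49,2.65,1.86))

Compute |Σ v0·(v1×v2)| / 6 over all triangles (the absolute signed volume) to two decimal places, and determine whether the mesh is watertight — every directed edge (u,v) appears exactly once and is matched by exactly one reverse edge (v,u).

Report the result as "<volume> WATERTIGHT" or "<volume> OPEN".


56.41 OPEN

Per-triangle v0·(v1×v2)/6:
  t1: +2.3438
  t2: +1.5405
  t3: -1.2659
  t4: +0.6993
  t5: -0.4893
  t6: +1.8543
  t7: +0.1014
  t8: +1.6076
  t9: +0.5572
  t10: +6.0332
  t11: +0.9682
  t12: +1.2914
  t13: +0.4954
  t14: +3.3144
  t15: +6.2384
  t16: +0.8383
  t17: +0.4672
  t18: -0.7648
  t19: +3.5233
  t20: +2.3829
  t21: +5.5687
  t22: -0.3462
  t23: -0.4722
  t24: +0.0532
  t25: +2.7948
  t26: -0.3323
  t27: -0.3106
  t28: -0.7048
  t29: +1.5369
  t30: +0.5048
  t31: -0.8707
  t32: -0.6493
  t33: -0.4885
  t34: +0.4772
  t35: +1.1982
  t36: +0.3912
  t37: -1.7589
  t38: +0.1968
  t39: +0.5832
  t40: +5.5041
  t41: +3.4941
  t42: +3.7953
  t43: -1.3972
  t44: +2.8043
  t45: +1.4758
  t46: -0.3038
  t47: +1.0340
  t48: +0.8967
Σ = +56.4115 → |volume| = 56.41

Directed edges: 144 total; 6 unmatched, e.g. (4.84,1.73,1.78)→(5.28,3.7,1.6) → open.


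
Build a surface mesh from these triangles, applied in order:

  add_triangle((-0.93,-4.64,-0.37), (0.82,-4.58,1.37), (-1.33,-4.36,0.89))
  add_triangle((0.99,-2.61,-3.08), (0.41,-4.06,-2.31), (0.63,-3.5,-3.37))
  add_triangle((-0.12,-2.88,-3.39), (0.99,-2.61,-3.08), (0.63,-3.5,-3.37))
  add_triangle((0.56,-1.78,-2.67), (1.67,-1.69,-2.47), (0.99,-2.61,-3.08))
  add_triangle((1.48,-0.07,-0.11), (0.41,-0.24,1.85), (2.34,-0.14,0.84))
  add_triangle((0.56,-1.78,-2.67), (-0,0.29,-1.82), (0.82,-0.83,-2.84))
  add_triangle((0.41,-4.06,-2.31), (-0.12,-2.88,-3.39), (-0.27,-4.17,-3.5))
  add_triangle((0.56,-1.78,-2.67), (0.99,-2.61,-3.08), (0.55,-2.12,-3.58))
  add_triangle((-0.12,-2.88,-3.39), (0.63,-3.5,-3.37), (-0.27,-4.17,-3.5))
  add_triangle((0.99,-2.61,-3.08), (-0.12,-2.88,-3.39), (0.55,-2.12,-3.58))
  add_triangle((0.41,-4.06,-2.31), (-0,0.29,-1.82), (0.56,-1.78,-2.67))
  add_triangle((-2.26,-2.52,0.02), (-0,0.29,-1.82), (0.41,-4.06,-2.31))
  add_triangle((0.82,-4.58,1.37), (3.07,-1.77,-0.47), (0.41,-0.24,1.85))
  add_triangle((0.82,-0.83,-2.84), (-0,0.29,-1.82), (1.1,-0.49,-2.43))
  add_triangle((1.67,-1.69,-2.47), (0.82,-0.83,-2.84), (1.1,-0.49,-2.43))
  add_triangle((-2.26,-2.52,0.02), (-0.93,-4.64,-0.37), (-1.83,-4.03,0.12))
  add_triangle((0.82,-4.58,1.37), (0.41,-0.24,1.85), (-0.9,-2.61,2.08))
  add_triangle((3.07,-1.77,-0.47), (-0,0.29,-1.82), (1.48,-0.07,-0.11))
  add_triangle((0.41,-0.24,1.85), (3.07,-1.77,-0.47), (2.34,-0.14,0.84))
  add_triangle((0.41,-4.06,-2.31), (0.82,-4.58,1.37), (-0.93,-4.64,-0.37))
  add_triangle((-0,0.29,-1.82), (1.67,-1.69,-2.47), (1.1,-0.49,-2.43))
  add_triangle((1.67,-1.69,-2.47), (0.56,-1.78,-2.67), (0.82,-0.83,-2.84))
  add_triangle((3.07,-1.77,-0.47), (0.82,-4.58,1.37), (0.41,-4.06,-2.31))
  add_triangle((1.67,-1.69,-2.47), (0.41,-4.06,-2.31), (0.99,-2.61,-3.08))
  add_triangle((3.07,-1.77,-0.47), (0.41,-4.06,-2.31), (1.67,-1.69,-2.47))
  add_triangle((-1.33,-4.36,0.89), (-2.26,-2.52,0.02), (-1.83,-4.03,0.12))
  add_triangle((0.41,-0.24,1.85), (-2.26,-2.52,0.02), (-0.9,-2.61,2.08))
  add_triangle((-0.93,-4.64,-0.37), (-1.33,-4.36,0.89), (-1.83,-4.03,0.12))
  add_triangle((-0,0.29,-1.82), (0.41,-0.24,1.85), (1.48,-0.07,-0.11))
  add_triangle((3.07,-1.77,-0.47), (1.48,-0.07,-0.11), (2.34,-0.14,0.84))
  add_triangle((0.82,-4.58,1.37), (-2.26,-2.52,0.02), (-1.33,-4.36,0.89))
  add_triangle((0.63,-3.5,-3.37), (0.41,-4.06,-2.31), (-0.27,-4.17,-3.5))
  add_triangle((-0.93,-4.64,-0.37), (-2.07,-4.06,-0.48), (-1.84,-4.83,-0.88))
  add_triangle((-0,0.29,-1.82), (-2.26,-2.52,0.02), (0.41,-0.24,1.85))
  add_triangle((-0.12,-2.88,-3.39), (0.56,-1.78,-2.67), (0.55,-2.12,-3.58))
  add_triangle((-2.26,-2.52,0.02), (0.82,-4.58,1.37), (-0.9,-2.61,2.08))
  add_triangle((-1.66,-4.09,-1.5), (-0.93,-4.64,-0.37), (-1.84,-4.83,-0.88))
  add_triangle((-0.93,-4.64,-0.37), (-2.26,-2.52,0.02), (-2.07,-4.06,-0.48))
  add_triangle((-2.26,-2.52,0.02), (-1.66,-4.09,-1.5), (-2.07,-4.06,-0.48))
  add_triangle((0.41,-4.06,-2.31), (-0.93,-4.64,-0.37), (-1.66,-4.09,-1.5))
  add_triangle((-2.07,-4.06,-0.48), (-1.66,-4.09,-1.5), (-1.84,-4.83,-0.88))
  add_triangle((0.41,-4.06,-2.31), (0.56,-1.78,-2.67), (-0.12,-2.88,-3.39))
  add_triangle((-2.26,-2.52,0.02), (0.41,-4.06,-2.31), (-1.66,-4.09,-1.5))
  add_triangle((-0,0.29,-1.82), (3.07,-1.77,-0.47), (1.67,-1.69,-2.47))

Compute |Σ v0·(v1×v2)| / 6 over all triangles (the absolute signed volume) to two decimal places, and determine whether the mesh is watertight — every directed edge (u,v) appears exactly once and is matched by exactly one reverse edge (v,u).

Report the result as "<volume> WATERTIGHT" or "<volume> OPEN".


Per-triangle v0·(v1×v2)/6:
  t1: +2.2755
  t2: +0.3792
  t3: +0.3983
  t4: +0.2787
  t5: -0.0416
  t6: +0.3307
  t7: -0.5056
  t8: +0.0089
  t9: +0.5591
  t10: +0.5696
  t11: +0.4779
  t12: +3.3486
  t13: +4.0170
  t14: +0.2097
  t15: +0.2823
  t16: +0.4243
  t17: +2.2199
  t18: +0.7467
  t19: +1.1856
  t20: +4.3117
  t21: -0.2509
  t22: +0.5494
  t23: +7.6485
  t24: +0.8767
  t25: +3.4960
  t26: +0.5456
  t27: +0.5775
  t28: +0.8228
  t29: +0.0355
  t30: +0.4081
  t31: -0.3250
  t32: +0.8557
  t33: +0.3754
  t34: -0.2755
  t35: -0.1540
  t36: +3.4548
  t37: +0.4700
  t38: +0.4267
  t39: +0.5792
  t40: +2.4015
  t41: +0.3393
  t42: -0.9113
  t43: -0.6321
  t44: +1.0057
Σ = +43.7965 → |volume| = 43.80

Directed edges: 132 total, each appears once with its reverse present → watertight.

43.80 WATERTIGHT


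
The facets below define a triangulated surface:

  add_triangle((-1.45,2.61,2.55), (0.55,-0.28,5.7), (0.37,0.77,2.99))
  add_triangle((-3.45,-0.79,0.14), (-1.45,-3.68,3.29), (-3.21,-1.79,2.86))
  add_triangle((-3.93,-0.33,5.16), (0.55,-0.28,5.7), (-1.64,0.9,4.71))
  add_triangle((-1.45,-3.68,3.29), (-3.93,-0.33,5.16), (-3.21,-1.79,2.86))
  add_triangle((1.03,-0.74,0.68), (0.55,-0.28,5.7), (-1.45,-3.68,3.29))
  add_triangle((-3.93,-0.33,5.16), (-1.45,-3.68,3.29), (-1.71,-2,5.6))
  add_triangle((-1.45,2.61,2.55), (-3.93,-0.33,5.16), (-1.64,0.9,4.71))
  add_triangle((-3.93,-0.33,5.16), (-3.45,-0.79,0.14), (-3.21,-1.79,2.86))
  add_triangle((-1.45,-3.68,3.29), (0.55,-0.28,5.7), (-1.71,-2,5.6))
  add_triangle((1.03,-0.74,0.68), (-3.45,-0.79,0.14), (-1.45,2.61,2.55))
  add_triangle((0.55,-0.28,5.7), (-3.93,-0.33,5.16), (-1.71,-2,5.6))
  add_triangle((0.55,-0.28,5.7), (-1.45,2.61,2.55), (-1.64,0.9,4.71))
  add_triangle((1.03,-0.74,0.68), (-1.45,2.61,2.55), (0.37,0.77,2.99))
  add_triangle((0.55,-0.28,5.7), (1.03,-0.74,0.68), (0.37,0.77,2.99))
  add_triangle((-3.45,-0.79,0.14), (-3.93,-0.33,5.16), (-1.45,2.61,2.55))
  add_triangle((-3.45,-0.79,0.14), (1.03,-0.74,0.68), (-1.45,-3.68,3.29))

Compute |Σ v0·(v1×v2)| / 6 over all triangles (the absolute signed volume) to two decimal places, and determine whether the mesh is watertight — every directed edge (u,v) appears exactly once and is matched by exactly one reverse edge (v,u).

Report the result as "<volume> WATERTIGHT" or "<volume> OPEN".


54.83 WATERTIGHT

Per-triangle v0·(v1×v2)/6:
  t1: +1.6891
  t2: +3.2950
  t3: +4.9114
  t4: +4.5377
  t5: +4.4099
  t6: +6.1334
  t7: +4.1355
  t8: +3.9279
  t9: +4.6255
  t10: -2.6189
  t11: +7.0922
  t12: +3.6196
  t13: +0.1155
  t14: +0.8947
  t15: +7.6429
  t16: +0.4235
Σ = +54.8348 → |volume| = 54.83

Directed edges: 48 total, each appears once with its reverse present → watertight.


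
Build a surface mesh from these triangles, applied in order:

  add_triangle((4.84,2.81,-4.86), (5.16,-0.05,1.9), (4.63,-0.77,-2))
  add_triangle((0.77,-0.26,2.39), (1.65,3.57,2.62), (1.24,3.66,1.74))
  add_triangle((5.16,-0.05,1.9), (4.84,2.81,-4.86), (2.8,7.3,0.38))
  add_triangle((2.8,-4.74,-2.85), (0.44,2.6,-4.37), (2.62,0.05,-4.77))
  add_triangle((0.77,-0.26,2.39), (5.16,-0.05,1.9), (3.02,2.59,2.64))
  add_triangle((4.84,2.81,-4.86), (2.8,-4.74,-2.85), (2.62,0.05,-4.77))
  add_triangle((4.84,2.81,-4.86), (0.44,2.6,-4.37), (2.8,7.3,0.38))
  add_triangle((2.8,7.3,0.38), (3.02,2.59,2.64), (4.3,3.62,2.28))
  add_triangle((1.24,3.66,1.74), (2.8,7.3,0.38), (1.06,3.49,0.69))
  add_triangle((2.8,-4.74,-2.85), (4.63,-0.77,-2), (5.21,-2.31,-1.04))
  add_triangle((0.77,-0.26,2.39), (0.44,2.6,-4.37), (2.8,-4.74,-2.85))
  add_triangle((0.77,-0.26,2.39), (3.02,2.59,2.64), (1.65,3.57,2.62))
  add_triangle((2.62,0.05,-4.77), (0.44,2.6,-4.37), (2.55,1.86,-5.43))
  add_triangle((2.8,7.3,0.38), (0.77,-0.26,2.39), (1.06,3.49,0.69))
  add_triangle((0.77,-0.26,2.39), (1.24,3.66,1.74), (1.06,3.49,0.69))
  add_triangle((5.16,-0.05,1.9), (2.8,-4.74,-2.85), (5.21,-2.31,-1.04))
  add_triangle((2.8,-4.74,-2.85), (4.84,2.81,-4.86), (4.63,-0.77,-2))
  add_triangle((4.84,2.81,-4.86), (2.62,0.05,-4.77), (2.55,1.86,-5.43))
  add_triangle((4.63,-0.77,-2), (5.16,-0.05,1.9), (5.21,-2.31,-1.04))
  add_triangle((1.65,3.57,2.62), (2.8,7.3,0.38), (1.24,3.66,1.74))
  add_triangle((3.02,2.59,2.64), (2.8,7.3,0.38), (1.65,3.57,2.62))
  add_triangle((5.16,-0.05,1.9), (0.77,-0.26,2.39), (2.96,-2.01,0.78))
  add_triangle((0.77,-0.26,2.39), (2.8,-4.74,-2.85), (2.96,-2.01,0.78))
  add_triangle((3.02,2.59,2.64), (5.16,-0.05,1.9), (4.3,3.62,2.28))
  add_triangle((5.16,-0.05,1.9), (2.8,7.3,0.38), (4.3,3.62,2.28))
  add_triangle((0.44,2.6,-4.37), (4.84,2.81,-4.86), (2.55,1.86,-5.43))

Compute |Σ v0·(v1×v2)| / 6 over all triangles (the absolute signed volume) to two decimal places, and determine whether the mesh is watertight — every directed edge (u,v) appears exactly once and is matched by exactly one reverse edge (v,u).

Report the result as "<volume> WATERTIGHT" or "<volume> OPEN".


158.31 OPEN

Per-triangle v0·(v1×v2)/6:
  t1: +13.2447
  t2: +0.1924
  t3: +40.2550
  t4: +4.9266
  t5: +5.0768
  t6: +10.9389
  t7: +24.0167
  t8: +3.7171
  t9: +0.4239
  t10: +5.8202
  t11: -6.8640
  t12: +2.4078
  t13: +1.9317
  t14: -1.3527
  t15: -0.3196
  t16: +4.4491
  t17: +13.7103
  t18: +4.0601
  t19: +5.3543
  t20: +1.0144
  t21: +5.1463
  t22: +3.6566
  t23: +2.5975
  t24: +3.2424
  t25: +6.4400
  t26: +4.2243
Σ = +158.3109 → |volume| = 158.31

Directed edges: 78 total; 6 unmatched, e.g. (0.44,2.6,-4.37)→(2.8,7.3,0.38) → open.


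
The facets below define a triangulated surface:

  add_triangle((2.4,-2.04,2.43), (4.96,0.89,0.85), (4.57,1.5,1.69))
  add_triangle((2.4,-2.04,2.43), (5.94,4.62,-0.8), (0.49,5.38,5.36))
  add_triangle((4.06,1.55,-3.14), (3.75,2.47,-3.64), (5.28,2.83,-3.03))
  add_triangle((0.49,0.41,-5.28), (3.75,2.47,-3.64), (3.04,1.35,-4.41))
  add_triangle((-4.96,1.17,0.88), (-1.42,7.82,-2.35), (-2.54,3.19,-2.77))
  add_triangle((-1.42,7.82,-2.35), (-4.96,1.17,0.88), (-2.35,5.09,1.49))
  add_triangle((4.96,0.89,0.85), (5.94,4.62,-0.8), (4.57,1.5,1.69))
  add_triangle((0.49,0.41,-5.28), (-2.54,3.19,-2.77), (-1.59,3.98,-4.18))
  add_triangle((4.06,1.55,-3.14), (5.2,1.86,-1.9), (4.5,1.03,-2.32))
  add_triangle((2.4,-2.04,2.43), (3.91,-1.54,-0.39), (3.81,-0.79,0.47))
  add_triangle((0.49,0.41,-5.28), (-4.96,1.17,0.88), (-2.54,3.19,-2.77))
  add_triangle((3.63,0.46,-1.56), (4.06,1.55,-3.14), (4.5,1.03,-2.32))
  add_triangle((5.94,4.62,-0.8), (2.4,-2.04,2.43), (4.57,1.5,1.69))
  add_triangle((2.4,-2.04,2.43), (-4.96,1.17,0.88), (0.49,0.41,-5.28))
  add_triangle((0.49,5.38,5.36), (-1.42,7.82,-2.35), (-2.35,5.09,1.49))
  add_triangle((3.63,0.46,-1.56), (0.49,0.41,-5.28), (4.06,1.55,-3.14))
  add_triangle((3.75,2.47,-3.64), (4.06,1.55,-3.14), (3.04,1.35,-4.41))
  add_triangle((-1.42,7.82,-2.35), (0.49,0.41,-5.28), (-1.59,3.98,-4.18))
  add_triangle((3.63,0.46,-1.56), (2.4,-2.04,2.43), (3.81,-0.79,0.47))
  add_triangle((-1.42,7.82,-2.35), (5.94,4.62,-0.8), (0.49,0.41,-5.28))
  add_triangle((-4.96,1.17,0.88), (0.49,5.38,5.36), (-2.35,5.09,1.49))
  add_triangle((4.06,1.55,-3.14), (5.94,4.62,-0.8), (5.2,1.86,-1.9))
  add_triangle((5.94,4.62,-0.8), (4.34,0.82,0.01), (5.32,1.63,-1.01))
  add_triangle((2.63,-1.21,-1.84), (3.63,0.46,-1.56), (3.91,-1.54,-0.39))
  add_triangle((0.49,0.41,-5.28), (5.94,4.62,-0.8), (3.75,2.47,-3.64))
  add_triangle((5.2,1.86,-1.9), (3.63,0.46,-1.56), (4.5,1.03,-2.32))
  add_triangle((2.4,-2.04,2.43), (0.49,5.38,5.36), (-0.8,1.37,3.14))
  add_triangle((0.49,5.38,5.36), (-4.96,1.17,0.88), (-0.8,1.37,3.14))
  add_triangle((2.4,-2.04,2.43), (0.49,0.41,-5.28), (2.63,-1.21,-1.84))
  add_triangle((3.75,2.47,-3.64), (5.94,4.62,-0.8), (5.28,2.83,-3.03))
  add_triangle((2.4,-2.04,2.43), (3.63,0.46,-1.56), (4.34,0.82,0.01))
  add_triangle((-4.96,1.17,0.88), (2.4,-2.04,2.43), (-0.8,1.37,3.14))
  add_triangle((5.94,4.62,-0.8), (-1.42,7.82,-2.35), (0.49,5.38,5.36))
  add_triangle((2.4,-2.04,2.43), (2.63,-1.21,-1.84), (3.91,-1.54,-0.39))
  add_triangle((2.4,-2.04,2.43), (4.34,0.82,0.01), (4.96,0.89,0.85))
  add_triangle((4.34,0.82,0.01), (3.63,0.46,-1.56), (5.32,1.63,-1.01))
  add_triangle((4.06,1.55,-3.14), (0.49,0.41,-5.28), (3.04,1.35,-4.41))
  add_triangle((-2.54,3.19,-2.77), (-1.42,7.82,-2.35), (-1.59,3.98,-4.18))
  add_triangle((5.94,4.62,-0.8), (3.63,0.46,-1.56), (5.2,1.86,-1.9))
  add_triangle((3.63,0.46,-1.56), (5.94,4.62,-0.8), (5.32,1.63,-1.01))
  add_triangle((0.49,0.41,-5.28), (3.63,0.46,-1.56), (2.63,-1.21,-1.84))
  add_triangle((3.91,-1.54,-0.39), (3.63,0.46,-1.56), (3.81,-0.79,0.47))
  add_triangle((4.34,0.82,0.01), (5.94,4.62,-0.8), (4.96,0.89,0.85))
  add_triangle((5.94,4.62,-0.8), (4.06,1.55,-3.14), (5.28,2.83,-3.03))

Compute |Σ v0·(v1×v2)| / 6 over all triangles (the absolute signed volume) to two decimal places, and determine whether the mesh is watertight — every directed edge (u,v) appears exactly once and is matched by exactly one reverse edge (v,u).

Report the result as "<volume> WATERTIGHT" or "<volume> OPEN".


Per-triangle v0·(v1×v2)/6:
  t1: +2.9869
  t2: +34.6110
  t3: +1.1478
  t4: +2.0384
  t5: +14.3554
  t6: +16.3956
  t7: +3.6863
  t8: +3.8195
  t9: +0.8894
  t10: +1.8426
  t11: +9.7230
  t12: +0.1462
  t13: -3.3169
  t14: +5.0864
  t15: +18.7374
  t16: +2.8822
  t17: +1.3518
  t18: +8.0243
  t19: -0.3232
  t20: +45.9941
  t21: +15.5482
  t22: +3.6985
  t23: +2.2186
  t24: +2.0788
  t25: +2.3953
  t26: +0.3737
  t27: +7.8160
  t28: +8.3011
  t29: +0.8807
  t30: +2.9369
  t31: +3.2248
  t32: +6.4416
  t33: +60.5161
  t34: +1.4284
  t35: +1.4298
  t36: +0.8759
  t37: +0.3176
  t38: +5.5780
  t39: +0.4905
  t40: +1.9725
  t41: +4.8826
  t42: +1.6015
  t43: +2.0938
  t44: +0.4134
Σ = +307.5926 → |volume| = 307.59

Directed edges: 132 total, each appears once with its reverse present → watertight.

307.59 WATERTIGHT


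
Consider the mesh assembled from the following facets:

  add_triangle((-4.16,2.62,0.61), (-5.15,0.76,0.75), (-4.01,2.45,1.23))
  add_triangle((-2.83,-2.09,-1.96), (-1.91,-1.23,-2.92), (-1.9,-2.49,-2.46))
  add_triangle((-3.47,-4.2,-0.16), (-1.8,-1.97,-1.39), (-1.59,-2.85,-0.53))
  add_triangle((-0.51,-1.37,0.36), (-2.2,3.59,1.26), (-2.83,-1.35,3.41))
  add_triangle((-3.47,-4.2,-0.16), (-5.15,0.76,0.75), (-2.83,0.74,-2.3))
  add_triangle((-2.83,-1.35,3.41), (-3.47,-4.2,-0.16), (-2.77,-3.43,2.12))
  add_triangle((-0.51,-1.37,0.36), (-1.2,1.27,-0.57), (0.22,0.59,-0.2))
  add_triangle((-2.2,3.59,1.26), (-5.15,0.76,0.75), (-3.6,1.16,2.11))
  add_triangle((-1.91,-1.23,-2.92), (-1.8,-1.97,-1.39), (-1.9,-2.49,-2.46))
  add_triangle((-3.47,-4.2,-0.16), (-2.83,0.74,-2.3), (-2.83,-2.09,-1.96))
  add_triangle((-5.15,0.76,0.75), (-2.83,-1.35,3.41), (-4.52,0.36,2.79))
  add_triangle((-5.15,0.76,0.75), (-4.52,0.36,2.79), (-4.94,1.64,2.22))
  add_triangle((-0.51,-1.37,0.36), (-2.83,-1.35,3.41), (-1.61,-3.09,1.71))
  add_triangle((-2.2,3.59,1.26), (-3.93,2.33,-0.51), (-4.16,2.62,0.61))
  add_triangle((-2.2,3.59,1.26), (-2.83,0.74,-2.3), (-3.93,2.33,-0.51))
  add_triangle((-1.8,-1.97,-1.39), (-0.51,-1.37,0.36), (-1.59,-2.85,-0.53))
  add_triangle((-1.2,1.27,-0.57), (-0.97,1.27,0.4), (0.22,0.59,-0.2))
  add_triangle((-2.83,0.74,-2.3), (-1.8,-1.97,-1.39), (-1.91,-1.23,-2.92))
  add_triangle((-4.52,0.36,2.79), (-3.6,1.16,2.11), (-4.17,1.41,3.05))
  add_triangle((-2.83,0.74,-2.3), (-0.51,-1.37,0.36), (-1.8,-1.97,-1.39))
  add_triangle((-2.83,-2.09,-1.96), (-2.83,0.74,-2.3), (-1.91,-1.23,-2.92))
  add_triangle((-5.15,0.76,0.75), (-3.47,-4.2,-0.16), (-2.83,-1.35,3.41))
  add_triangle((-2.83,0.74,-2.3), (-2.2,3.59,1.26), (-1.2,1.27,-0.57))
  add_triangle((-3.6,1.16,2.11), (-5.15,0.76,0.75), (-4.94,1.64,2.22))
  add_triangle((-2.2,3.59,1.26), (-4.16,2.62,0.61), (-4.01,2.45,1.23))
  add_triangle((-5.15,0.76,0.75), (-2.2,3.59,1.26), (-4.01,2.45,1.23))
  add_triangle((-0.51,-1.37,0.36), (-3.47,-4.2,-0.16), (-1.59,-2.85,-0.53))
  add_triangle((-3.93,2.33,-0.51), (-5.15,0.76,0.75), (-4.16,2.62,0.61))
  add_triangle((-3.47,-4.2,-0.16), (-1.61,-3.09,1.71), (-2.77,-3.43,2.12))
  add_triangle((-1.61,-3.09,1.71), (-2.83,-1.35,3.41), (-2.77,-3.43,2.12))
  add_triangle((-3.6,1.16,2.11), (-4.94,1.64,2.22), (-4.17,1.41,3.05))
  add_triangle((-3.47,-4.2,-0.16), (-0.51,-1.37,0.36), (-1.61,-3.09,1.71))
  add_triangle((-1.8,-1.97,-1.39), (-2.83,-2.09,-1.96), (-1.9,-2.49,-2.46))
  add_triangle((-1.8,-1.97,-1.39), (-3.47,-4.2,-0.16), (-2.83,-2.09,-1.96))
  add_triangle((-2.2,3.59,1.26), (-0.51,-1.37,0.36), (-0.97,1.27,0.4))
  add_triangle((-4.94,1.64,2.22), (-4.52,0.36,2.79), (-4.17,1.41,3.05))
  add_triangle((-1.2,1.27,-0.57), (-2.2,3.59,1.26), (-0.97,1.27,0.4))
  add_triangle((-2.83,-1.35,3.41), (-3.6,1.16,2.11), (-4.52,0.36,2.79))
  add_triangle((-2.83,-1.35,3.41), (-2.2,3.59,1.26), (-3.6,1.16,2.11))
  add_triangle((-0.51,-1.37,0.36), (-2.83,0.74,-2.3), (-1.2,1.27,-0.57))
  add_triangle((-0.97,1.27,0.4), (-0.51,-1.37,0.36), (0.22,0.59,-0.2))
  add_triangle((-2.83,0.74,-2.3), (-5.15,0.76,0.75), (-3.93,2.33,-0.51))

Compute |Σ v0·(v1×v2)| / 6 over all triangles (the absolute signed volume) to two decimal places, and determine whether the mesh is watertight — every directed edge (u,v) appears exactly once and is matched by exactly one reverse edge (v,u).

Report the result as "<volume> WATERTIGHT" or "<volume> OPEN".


Per-triangle v0·(v1×v2)/6:
  t1: +1.1057
  t2: +0.9162
  t3: +0.7547
  t4: -1.2961
  t5: +11.1534
  t6: +2.8560
  t7: +0.0172
  t8: +3.9373
  t9: -0.4342
  t10: +2.7318
  t11: +2.4443
  t12: +2.0623
  t13: -0.1565
  t14: +1.5659
  t15: +1.9442
  t16: -0.0810
  t17: +0.1565
  t18: -1.6339
  t19: -0.4042
  t20: -0.8399
  t21: +2.1030
  t22: +13.1344
  t23: +0.7984
  t24: -0.4301
  t25: +1.0303
  t26: -0.3120
  t27: +0.4041
  t28: +1.8699
  t29: +1.4039
  t30: +1.1049
  t31: -0.0444
  t32: +0.5236
  t33: +0.2722
  t34: +0.7886
  t35: -0.1334
  t36: +1.1204
  t37: -0.1050
  t38: +0.9611
  t39: +2.9875
  t40: -0.6367
  t41: -0.0148
  t42: +3.7745
Σ = +57.4000 → |volume| = 57.40

Directed edges: 126 total, each appears once with its reverse present → watertight.

57.40 WATERTIGHT


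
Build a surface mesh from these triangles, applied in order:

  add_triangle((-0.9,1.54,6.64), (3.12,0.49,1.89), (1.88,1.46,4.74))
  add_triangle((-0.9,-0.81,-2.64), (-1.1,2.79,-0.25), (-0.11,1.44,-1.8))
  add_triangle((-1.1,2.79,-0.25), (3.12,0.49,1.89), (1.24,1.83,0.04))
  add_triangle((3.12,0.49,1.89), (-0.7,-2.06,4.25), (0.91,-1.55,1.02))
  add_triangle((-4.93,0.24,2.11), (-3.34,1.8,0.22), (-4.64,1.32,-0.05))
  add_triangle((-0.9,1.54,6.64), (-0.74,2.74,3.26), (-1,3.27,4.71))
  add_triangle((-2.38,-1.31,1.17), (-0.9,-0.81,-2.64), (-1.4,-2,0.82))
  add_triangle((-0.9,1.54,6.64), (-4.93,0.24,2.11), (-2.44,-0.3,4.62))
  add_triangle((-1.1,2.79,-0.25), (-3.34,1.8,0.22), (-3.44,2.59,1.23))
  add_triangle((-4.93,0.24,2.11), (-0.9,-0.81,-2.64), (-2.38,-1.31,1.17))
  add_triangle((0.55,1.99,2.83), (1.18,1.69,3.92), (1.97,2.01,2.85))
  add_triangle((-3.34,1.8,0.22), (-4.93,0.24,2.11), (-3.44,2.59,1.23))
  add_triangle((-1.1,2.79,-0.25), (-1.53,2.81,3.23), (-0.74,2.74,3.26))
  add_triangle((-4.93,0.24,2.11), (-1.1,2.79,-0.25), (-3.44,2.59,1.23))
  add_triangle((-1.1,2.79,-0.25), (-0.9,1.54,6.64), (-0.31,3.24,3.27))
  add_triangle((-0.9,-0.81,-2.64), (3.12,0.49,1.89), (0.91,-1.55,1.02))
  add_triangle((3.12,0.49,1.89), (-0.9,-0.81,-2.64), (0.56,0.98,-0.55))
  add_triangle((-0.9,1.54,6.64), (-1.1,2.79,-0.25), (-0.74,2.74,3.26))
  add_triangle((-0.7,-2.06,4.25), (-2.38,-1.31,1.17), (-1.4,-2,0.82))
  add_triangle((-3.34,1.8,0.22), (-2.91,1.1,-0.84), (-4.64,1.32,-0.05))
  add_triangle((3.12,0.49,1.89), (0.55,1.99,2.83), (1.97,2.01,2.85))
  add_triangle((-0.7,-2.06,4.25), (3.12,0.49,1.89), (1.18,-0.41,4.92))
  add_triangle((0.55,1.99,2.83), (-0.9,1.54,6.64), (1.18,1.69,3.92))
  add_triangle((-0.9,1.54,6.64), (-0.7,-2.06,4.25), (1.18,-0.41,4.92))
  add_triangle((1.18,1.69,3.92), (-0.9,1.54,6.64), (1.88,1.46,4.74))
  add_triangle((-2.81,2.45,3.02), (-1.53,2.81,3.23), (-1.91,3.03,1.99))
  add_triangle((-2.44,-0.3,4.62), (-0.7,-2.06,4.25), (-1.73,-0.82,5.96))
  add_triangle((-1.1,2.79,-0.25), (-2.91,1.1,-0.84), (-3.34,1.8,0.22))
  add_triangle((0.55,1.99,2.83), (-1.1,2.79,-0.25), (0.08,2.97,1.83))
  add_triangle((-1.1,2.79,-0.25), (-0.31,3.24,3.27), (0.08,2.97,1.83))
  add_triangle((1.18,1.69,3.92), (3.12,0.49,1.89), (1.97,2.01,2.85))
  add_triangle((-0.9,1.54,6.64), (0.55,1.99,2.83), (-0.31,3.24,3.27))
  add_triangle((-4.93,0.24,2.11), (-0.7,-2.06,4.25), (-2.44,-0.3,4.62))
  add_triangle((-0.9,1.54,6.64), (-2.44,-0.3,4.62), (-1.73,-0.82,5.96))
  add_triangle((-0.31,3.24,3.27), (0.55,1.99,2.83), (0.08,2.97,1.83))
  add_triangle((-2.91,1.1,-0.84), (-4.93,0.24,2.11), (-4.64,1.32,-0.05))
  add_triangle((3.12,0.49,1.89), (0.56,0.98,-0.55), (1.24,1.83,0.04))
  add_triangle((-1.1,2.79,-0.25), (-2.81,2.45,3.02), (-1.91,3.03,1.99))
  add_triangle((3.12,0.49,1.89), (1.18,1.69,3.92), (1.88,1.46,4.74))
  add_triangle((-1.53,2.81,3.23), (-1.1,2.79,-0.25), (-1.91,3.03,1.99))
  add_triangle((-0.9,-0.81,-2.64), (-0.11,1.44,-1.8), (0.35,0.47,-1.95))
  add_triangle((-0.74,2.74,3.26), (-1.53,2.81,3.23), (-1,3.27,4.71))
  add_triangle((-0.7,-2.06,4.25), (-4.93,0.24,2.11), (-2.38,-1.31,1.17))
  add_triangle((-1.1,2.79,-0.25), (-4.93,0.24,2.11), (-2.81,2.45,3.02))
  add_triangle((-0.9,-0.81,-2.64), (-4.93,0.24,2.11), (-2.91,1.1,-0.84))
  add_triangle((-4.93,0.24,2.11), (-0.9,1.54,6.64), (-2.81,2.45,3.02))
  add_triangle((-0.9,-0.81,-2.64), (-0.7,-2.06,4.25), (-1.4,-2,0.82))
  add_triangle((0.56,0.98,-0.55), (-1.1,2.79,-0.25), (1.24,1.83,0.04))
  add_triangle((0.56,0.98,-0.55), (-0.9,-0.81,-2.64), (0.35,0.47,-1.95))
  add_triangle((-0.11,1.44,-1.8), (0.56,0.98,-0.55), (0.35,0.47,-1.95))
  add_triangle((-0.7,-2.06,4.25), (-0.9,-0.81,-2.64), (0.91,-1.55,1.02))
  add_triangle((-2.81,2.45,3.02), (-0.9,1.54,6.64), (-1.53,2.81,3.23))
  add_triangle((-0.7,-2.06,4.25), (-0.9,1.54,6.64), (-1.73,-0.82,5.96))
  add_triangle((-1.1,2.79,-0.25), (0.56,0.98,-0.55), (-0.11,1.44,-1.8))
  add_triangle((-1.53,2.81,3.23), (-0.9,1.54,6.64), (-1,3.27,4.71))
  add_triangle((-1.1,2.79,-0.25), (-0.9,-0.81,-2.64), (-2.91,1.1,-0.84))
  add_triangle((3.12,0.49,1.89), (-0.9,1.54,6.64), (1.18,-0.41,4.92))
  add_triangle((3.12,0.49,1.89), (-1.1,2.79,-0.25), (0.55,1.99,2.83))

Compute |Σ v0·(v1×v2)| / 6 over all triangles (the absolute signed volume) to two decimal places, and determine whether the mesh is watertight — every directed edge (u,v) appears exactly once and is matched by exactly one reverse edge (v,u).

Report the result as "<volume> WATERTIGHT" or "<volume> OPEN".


113.85 WATERTIGHT

Per-triangle v0·(v1×v2)/6:
  t1: +1.2033
  t2: +1.5248
  t3: +1.4497
  t4: +3.6393
  t5: +1.6517
  t6: +0.0754
  t7: +1.5196
  t8: +6.5481
  t9: +1.3594
  t10: +3.6505
  t11: +0.7135
  t12: +2.0815
  t13: +1.2390
  t14: -0.8900
  t15: +3.5339
  t16: +2.0071
  t17: +1.2809
  t18: -1.5498
  t19: +1.8172
  t20: +0.5853
  t21: -0.5681
  t22: +2.8173
  t23: +1.7190
  t24: +6.4377
  t25: +1.4967
  t26: +1.0568
  t27: +1.4325
  t28: +1.3459
  t29: -0.4491
  t30: +1.1281
  t31: +1.5382
  t32: +2.3673
  t33: +4.7931
  t34: +3.0209
  t35: +0.6283
  t36: +0.2717
  t37: +0.4263
  t38: +0.8616
  t39: +0.8764
  t40: +0.7143
  t41: +0.6528
  t42: +0.2946
  t43: +4.3678
  t44: +5.4562
  t45: +3.8452
  t46: +9.6542
  t47: +0.3571
  t48: +0.5113
  t49: -0.1616
  t50: +0.2701
  t51: +2.5937
  t52: +3.3605
  t53: +2.8062
  t54: +0.6370
  t55: +1.8074
  t56: +2.7031
  t57: +5.9009
  t58: +3.4346
Σ = +113.8465 → |volume| = 113.85

Directed edges: 174 total, each appears once with its reverse present → watertight.


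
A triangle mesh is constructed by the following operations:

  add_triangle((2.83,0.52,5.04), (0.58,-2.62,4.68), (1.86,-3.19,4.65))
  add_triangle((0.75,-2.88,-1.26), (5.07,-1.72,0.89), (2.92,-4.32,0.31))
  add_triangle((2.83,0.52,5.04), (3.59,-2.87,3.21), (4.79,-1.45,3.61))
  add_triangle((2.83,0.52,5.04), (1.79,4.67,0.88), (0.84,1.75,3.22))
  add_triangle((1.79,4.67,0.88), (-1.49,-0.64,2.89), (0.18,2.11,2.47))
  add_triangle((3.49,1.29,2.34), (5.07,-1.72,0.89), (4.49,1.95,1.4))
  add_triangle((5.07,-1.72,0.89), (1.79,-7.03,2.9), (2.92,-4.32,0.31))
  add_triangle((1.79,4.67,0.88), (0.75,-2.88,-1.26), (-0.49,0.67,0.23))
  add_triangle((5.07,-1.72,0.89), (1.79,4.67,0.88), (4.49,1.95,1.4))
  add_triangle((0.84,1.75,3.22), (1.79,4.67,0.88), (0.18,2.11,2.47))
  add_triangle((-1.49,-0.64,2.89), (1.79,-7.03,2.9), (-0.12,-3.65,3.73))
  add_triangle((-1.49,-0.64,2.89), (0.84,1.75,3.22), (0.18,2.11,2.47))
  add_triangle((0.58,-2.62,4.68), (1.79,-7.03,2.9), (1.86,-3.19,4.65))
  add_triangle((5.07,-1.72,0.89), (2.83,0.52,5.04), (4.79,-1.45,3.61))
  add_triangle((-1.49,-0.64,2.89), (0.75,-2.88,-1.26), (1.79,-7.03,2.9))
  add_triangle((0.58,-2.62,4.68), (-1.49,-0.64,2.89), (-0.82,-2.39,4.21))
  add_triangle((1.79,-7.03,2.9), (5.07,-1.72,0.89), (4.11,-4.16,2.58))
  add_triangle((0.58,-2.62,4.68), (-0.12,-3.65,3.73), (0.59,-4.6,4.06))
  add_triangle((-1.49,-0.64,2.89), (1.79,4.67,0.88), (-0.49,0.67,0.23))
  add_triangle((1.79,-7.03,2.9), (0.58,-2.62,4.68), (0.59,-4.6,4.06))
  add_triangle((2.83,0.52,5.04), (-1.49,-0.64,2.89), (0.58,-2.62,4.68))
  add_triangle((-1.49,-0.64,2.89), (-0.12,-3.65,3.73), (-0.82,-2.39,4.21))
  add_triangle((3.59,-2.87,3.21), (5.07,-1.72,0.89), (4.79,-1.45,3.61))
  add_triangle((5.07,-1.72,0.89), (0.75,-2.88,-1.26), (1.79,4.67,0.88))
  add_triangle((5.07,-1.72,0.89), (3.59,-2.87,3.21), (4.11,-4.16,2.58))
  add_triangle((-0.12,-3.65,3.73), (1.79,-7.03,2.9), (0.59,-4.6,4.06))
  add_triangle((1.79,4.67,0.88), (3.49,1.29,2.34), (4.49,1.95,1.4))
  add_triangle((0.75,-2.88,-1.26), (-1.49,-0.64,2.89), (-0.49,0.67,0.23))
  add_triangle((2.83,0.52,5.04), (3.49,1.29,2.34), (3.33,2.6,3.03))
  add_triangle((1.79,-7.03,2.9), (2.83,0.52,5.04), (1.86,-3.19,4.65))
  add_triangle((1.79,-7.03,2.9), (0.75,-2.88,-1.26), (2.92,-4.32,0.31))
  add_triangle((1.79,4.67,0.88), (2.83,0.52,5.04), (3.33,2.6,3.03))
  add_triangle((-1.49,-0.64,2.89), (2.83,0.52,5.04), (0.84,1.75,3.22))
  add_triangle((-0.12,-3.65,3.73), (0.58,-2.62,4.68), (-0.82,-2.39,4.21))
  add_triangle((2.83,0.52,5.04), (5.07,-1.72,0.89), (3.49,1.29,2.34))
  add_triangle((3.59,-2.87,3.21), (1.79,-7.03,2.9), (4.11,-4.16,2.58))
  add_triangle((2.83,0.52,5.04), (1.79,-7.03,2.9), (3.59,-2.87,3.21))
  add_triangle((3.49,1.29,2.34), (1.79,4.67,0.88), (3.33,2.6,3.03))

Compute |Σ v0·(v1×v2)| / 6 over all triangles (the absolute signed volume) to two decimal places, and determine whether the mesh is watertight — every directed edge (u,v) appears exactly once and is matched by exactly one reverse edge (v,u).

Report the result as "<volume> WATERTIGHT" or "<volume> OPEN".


130.83 WATERTIGHT

Per-triangle v0·(v1×v2)/6:
  t1: +4.3553
  t2: +3.4657
  t3: +4.6931
  t4: +5.2670
  t5: +0.5344
  t6: +3.7906
  t7: +8.3741
  t8: +0.2672
  t9: +1.0678
  t10: +1.6874
  t11: +1.0792
  t12: +1.4753
  t13: +4.7587
  t14: +2.7914
  t15: +4.6898
  t16: +1.0712
  t17: +4.0436
  t18: +1.1627
  t19: +1.6495
  t20: +2.2305
  t21: +6.4992
  t22: +0.5711
  t23: +4.2473
  t24: +4.9506
  t25: +3.4345
  t26: +1.1439
  t27: +3.7008
  t28: +0.5303
  t29: +2.7466
  t30: +5.1219
  t31: +5.1916
  t32: +3.7747
  t33: +4.4700
  t34: +1.6195
  t35: +7.3373
  t36: +4.3480
  t37: +10.5706
  t38: +2.1139
Σ = +130.8260 → |volume| = 130.83

Directed edges: 114 total, each appears once with its reverse present → watertight.


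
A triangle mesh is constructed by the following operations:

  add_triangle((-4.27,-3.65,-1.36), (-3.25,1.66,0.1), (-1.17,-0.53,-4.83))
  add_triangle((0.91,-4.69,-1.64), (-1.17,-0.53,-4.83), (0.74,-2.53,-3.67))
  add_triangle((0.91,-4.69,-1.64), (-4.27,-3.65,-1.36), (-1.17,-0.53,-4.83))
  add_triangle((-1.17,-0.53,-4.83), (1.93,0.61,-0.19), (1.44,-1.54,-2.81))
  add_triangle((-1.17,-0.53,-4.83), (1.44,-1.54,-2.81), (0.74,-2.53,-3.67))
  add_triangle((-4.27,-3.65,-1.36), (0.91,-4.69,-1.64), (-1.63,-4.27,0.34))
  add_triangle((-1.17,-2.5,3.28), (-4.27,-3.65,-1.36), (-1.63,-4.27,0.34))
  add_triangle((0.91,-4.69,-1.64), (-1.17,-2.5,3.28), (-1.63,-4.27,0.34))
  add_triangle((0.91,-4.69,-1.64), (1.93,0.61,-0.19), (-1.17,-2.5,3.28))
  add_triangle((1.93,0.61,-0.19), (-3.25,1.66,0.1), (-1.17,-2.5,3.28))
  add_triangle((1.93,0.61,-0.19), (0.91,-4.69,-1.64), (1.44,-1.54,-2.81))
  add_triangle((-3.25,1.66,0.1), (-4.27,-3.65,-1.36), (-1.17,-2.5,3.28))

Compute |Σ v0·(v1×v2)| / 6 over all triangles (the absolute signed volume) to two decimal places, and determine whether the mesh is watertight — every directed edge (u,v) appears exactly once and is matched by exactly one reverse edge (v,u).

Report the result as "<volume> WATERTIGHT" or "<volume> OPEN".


85.38 OPEN

Per-triangle v0·(v1×v2)/6:
  t1: +14.4581
  t2: +3.6756
  t3: +17.9906
  t4: +3.0361
  t5: +2.0165
  t6: +7.2941
  t7: +6.5607
  t8: +5.6117
  t9: +6.1297
  t10: +2.5849
  t11: +3.2772
  t12: +12.7484
Σ = +85.3835 → |volume| = 85.38

Directed edges: 36 total; 6 unmatched, e.g. (-3.25,1.66,0.1)→(-1.17,-0.53,-4.83) → open.


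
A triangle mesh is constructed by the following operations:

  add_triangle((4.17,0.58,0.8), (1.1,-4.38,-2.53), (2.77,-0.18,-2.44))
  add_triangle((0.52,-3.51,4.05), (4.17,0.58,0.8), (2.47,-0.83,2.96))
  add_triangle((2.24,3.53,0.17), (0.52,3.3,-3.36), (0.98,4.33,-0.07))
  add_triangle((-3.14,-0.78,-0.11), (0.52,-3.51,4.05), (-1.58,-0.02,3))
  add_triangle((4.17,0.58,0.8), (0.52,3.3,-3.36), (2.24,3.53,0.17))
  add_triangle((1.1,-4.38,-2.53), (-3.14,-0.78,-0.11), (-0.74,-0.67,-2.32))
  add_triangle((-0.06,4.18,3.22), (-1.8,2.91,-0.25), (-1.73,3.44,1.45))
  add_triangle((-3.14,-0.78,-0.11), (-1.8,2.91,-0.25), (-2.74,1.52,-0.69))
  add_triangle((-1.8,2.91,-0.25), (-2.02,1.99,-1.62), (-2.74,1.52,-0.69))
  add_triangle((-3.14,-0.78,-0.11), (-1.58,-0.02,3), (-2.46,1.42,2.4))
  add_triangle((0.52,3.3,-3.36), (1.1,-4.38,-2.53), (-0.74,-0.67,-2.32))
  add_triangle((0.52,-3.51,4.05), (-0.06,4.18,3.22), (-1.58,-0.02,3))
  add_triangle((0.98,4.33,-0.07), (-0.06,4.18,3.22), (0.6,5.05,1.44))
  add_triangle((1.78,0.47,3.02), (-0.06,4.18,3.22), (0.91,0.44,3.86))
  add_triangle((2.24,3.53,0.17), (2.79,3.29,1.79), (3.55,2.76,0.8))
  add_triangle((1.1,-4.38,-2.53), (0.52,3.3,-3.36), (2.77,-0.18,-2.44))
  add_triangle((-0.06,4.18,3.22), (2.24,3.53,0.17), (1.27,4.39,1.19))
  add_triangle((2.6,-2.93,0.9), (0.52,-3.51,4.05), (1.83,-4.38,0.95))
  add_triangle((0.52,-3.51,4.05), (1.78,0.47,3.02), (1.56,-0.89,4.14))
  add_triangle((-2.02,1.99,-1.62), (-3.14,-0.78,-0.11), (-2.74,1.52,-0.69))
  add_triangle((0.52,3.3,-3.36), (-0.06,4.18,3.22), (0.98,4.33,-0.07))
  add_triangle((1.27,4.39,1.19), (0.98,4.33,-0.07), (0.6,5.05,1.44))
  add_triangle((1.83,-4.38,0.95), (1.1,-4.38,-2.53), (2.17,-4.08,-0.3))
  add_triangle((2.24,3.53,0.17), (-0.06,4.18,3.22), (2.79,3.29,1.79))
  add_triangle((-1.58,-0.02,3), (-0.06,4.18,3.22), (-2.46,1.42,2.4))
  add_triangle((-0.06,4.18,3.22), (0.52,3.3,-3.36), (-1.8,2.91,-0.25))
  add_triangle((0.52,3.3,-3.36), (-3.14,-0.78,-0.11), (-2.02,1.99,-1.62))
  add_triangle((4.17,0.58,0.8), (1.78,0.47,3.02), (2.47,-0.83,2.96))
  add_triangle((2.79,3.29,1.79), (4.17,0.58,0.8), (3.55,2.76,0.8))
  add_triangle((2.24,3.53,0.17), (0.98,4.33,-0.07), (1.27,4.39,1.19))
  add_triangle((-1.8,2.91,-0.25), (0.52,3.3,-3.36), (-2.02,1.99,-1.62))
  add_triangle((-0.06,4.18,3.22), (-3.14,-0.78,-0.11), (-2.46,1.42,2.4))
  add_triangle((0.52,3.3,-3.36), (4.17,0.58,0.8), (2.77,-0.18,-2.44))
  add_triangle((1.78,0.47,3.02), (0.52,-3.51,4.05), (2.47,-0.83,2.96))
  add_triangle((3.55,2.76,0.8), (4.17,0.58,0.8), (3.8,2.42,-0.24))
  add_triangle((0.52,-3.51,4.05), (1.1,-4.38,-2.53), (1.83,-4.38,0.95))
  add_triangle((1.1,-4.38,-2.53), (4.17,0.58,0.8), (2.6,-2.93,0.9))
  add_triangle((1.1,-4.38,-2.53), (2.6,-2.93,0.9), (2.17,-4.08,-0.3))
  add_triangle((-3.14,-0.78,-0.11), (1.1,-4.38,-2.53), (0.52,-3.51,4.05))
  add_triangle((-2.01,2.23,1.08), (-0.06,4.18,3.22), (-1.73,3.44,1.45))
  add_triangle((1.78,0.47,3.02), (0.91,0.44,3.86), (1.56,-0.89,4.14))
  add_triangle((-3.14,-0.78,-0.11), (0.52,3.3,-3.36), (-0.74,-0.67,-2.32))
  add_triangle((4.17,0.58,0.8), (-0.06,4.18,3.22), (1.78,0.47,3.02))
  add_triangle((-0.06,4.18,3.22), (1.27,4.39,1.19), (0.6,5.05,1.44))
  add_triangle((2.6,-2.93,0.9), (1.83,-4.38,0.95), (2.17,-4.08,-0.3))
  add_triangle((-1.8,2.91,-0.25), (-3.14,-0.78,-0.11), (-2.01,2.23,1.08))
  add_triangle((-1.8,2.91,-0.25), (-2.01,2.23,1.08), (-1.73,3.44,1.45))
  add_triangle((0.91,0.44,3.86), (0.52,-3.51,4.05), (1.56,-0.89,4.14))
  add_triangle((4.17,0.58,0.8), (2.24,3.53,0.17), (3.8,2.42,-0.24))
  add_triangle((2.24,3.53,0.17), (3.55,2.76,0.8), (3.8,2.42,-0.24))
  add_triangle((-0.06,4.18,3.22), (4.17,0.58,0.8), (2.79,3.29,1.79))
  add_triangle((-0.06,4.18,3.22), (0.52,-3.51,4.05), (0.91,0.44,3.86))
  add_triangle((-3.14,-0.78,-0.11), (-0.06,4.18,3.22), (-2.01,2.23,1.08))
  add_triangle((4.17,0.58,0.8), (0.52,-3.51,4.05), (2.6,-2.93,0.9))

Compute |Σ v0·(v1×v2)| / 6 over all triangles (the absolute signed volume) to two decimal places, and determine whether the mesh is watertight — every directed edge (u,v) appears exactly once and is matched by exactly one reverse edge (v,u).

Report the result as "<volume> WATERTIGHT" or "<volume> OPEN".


Per-triangle v0·(v1×v2)/6:
  t1: +8.2844
  t2: +2.9679
  t3: +3.4016
  t4: +6.6048
  t5: +7.1562
  t6: +4.9330
  t7: +1.4475
  t8: +0.8283
  t9: +1.0508
  t10: +2.7630
  t11: +5.3949
  t12: +8.4221
  t13: -0.1834
  t14: +2.6861
  t15: +1.4509
  t16: +8.1749
  t17: +1.1303
  t18: +3.4858
  t19: +0.3923
  t20: +1.0096
  t21: +2.9390
  t22: +0.7976
  t23: +1.8136
  t24: +3.8510
  t25: +3.6870
  t26: +8.2144
  t27: +1.8345
  t28: +2.5690
  t29: +1.7364
  t30: +1.2661
  t31: +2.9774
  t32: +2.0331
  t33: +8.0248
  t34: +2.7245
  t35: +1.6826
  t36: +4.1571
  t37: +7.5346
  t38: +0.6313
  t39: +14.7100
  t40: +0.9067
  t41: +0.9830
  t42: +4.6663
  t43: +7.2973
  t44: +1.2486
  t45: +1.2799
  t46: +2.2882
  t47: +0.7792
  t48: +1.8731
  t49: -1.8261
  t50: +1.2660
  t51: +2.8650
  t52: +3.1595
  t53: +2.0767
  t54: +8.0380
Σ = +181.4863 → |volume| = 181.49

Directed edges: 162 total, each appears once with its reverse present → watertight.

181.49 WATERTIGHT


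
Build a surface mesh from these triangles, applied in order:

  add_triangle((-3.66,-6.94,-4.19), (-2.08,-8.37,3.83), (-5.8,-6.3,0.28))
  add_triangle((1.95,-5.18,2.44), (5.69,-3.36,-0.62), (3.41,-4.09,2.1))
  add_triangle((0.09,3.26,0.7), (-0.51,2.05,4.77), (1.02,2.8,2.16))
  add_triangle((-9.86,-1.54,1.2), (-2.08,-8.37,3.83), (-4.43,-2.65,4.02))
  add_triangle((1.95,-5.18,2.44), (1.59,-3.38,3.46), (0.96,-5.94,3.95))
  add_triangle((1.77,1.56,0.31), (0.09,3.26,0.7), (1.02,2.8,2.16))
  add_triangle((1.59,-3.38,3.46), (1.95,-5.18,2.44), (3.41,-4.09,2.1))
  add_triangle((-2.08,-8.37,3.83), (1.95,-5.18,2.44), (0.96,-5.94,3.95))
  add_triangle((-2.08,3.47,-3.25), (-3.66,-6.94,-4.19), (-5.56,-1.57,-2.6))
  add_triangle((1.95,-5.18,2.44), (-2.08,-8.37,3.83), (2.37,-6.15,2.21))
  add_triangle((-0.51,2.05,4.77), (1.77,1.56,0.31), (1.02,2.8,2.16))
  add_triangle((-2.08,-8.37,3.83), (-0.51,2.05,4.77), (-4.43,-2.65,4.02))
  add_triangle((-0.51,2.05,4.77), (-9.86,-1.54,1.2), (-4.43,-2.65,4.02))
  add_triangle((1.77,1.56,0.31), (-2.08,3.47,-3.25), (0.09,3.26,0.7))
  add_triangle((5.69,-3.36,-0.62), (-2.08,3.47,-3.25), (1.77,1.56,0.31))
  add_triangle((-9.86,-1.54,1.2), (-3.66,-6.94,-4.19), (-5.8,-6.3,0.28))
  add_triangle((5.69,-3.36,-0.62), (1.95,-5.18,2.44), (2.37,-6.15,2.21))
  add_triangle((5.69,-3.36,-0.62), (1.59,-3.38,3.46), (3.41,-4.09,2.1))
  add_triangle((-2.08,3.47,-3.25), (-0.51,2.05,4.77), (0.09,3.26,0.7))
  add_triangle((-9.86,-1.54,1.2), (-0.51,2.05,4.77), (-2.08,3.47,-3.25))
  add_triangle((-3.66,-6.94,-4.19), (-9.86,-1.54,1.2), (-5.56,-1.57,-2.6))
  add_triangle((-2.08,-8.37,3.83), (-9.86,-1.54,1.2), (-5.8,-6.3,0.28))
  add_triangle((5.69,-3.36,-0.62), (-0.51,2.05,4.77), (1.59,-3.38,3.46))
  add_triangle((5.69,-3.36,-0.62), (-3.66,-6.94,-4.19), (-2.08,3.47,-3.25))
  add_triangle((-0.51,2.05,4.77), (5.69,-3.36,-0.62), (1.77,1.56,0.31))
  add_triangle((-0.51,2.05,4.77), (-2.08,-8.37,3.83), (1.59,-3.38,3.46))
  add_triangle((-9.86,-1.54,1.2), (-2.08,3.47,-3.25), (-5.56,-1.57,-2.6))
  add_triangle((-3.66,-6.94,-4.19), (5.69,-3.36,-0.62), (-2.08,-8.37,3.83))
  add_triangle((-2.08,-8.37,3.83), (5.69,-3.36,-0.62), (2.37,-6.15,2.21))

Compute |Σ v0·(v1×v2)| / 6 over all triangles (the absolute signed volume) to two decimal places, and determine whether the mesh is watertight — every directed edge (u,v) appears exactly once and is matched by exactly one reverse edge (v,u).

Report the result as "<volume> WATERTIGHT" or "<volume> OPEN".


531.01 OPEN

Per-triangle v0·(v1×v2)/6:
  t1: +36.4818
  t2: +4.2193
  t3: +2.6976
  t4: +34.5102
  t5: +2.3737
  t6: +1.4754
  t7: +2.9685
  t8: +5.3265
  t9: +21.7833
  t10: +3.1074
  t11: +1.2642
  t12: +26.0387
  t13: +27.3312
  t14: +3.7781
  t15: +9.6584
  t16: +36.6330
  t17: +2.5200
  t18: +1.4326
  t19: +6.3485
  t20: +41.6198
  t21: +28.9470
  t22: +37.3370
  t23: +16.9394
  t24: +39.7624
  t25: +10.8135
  t26: +22.0701
  t27: +24.4731
  t28: +72.8696
  t29: +6.2335
Σ = +531.0139 → |volume| = 531.01

Directed edges: 87 total; 3 unmatched, e.g. (1.59,-3.38,3.46)→(0.96,-5.94,3.95) → open.
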